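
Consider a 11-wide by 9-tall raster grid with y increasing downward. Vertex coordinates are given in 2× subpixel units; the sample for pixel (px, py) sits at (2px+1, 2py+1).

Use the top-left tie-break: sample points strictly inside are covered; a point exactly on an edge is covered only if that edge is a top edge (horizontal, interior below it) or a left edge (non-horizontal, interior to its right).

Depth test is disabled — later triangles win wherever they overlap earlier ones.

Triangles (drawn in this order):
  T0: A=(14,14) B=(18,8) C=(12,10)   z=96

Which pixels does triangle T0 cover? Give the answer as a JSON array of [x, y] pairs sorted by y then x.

T0:
  2·area = 28  (B↔C swapped to make it positive)
  edge (14, 14)→(12, 10): d=(-2,-4) top-left  bias=+0
  edge (12, 10)→(18, 8): d=(6,-2) top-left  bias=+0
  edge (18, 8)→(14, 14): d=(-4,6) right/bottom  bias=-1
    (10,3)@(21, 7): e=[42,0,-14] → ·  [on edge]
    (7,4)@(15, 9): e=[14,0,14] → #  [on edge]
    (8,4)@(17, 9): e=[22,4,2] → #
    (9,4)@(19, 9): e=[30,8,-10] → ·
    (4,5)@(9, 11): e=[-14,0,42] → ·  [on edge]
    (6,5)@(13, 11): e=[2,8,18] → #
    (8,5)@(17, 11): e=[18,16,-6] → ·
    (1,6)@(3, 13): e=[-42,0,70] → ·  [on edge]
    (6,6)@(13, 13): e=[-2,20,10] → ·
    (7,6)@(15, 13): e=[6,24,-2] → ·
  covered (4 px):
    · · · · · · · · · · ·
    · · · · · · · · · · ·
    · · · · · · · · · · ·
    · · · · · · · · · · ·
    · · · · · · · # # · ·
    · · · · · · # # · · ·
    · · · · · · · · · · ·
    · · · · · · · · · · ·
    · · · · · · · · · · ·

Result: [[7,4],[8,4],[6,5],[7,5]]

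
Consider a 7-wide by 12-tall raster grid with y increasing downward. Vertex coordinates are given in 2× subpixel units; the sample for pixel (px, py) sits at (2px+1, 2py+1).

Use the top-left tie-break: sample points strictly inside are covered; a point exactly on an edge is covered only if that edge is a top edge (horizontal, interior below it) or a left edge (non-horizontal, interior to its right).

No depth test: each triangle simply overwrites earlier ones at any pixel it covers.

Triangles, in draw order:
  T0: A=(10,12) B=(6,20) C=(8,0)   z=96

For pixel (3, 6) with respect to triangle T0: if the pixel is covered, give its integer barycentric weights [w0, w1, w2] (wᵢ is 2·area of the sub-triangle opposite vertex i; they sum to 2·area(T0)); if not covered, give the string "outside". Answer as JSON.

T0:
  2·area = 64
  edge (10, 12)→(6, 20): d=(-4,8) right/bottom  bias=-1
  edge (6, 20)→(8, 0): d=(2,-20) top-left  bias=+0
  edge (8, 0)→(10, 12): d=(2,12) right/bottom  bias=-1
    (4,3)@(9, 7): e=[28,34,2] → #
    (5,3)@(11, 7): e=[12,74,-22] → ·
    (4,4)@(9, 9): e=[20,38,6] → #
    (5,4)@(11, 9): e=[4,78,-18] → ·
    (3,5)@(7, 11): e=[28,2,34] → #
    (5,5)@(11, 11): e=[-4,82,-14] → ·
    (3,6)@(7, 13): e=[20,6,38] → #
    (5,6)@(11, 13): e=[-12,86,-10] → ·
    (3,7)@(7, 15): e=[12,10,42] → #
    (4,7)@(9, 15): e=[-4,50,18] → ·
    (3,8)@(7, 17): e=[4,14,46] → #
    (4,8)@(9, 17): e=[-12,54,22] → ·
  covered (8 px):
    · · · · · · ·
    · · · · · · ·
    · · · · · · ·
    · · · · # · ·
    · · · · # · ·
    · · · # # · ·
    · · · # # · ·
    · · · # · · ·
    · · · # · · ·
    · · · · · · ·
    · · · · · · ·
    · · · · · · ·

Answer: [6,38,20]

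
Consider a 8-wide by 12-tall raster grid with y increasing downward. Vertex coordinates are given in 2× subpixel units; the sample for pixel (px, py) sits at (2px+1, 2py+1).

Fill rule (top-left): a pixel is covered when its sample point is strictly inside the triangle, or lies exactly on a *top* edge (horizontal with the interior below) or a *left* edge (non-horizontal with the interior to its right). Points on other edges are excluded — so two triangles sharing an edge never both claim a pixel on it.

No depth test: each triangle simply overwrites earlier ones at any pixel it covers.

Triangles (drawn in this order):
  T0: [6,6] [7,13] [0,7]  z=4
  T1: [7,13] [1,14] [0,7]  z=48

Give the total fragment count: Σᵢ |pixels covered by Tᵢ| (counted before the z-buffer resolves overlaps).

T0:
  2·area = 43
  edge (6, 6)→(7, 13): d=(1,7) right/bottom  bias=-1
  edge (7, 13)→(0, 7): d=(-7,-6) top-left  bias=+0
  edge (0, 7)→(6, 6): d=(6,-1) top-left  bias=+0
    (0,3)@(1, 7): e=[36,6,1] → #
    (1,3)@(3, 7): e=[22,18,3] → #
    (2,3)@(5, 7): e=[8,30,5] → #
    (3,3)@(7, 7): e=[-6,42,7] → ·
    (0,4)@(1, 9): e=[38,-8,13] → ·
    (1,4)@(3, 9): e=[24,4,15] → #
    (3,4)@(7, 9): e=[-4,28,19] → ·
    (1,5)@(3, 11): e=[26,-10,27] → ·
    (2,5)@(5, 11): e=[12,2,29] → #
    (3,5)@(7, 11): e=[-2,14,31] → ·
    (2,6)@(5, 13): e=[14,-12,41] → ·
    (3,6)@(7, 13): e=[0,0,43] → ·  [on edge]
  covered (6 px):
    · · · · · · · ·
    · · · · · · · ·
    · · · · · · · ·
    # # # · · · · ·
    · # # · · · · ·
    · · # · · · · ·
    · · · · · · · ·
    · · · · · · · ·
    · · · · · · · ·
    · · · · · · · ·
    · · · · · · · ·
    · · · · · · · ·
T1:
  2·area = 43
  edge (7, 13)→(1, 14): d=(-6,1) right/bottom  bias=-1
  edge (1, 14)→(0, 7): d=(-1,-7) top-left  bias=+0
  edge (0, 7)→(7, 13): d=(7,6) right/bottom  bias=-1
    (0,4)@(1, 9): e=[30,5,8] → #
    (1,4)@(3, 9): e=[28,19,-4] → ·
    (0,5)@(1, 11): e=[18,3,22] → #
    (1,5)@(3, 11): e=[16,17,10] → #
    (2,5)@(5, 11): e=[14,31,-2] → ·
    (0,6)@(1, 13): e=[6,1,36] → #
    (2,6)@(5, 13): e=[2,29,12] → #
    (3,6)@(7, 13): e=[0,43,0] → ·  [on edge]
    (0,7)@(1, 15): e=[-6,-1,50] → ·
    (1,7)@(3, 15): e=[-8,13,38] → ·
    (2,7)@(5, 15): e=[-10,27,26] → ·
  covered (6 px):
    · · · · · · · ·
    · · · · · · · ·
    · · · · · · · ·
    · · · · · · · ·
    # · · · · · · ·
    # # · · · · · ·
    # # # · · · · ·
    · · · · · · · ·
    · · · · · · · ·
    · · · · · · · ·
    · · · · · · · ·
    · · · · · · · ·

Result: 12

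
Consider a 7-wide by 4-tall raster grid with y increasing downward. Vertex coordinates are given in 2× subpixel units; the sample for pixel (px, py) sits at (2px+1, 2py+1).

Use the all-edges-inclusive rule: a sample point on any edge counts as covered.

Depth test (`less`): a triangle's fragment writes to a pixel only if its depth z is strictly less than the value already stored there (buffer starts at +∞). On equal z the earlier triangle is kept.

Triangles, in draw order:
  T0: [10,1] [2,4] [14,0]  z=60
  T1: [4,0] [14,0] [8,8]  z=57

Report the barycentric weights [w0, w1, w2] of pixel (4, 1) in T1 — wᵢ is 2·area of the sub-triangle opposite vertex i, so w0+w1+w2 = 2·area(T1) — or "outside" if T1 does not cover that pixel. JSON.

T0:
  2·area = 4  (B↔C swapped to make it positive)
  edge (10, 1)→(14, 0): d=(4,-1) inclusive
  edge (14, 0)→(2, 4): d=(-12,4) inclusive
  edge (2, 4)→(10, 1): d=(8,-3) inclusive
    (5,0)@(11, 1): e=[1,0,3] → █  [on edge]
    (6,0)@(13, 1): e=[3,-8,9] → ·
    (2,1)@(5, 3): e=[3,0,1] → █  [on edge]
    (3,1)@(7, 3): e=[5,-8,7] → ·
    (5,1)@(11, 3): e=[9,-24,19] → ·
    (2,2)@(5, 5): e=[11,-24,17] → ·
  covered (2 px):
    · · · · · █ ·
    · · █ · · · ·
    · · · · · · ·
    · · · · · · ·
T1:
  2·area = 80
  edge (4, 0)→(14, 0): d=(10,0) inclusive
  edge (14, 0)→(8, 8): d=(-6,8) inclusive
  edge (8, 8)→(4, 0): d=(-4,-8) inclusive
    (2,0)@(5, 1): e=[10,66,4] → █
    (3,0)@(7, 1): e=[10,50,20] → █
    (4,0)@(9, 1): e=[10,34,36] → █
    (5,0)@(11, 1): e=[10,18,52] → █
    (6,0)@(13, 1): e=[10,2,68] → █
    (2,1)@(5, 3): e=[30,54,-4] → ·
    (3,1)@(7, 3): e=[30,38,12] → █
    (6,1)@(13, 3): e=[30,-10,60] → ·
    (3,2)@(7, 5): e=[50,26,4] → █
    (5,2)@(11, 5): e=[50,-6,36] → ·
    (3,3)@(7, 7): e=[70,14,-4] → ·
    (4,3)@(9, 7): e=[70,-2,12] → ·
  covered (10 px):
    · · █ █ █ █ █
    · · · █ █ █ ·
    · · · █ █ · ·
    · · · · · · ·

Result: [22,28,30]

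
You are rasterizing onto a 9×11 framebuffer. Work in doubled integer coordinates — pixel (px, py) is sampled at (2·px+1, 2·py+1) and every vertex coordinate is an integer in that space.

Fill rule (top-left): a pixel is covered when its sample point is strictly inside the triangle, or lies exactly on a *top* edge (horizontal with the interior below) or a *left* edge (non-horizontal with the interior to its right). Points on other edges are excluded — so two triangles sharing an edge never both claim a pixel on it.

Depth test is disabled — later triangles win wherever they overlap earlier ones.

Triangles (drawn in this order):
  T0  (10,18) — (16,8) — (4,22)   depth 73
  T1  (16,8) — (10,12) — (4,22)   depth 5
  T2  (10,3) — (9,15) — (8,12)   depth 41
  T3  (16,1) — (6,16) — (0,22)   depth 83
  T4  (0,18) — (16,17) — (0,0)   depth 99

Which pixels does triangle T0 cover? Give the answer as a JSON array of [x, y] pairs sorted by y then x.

T0:
  2·area = 36  (B↔C swapped to make it positive)
  edge (10, 18)→(4, 22): d=(-6,4) right/bottom  bias=-1
  edge (4, 22)→(16, 8): d=(12,-14) top-left  bias=+0
  edge (16, 8)→(10, 18): d=(-6,10) right/bottom  bias=-1
    (6,6)@(13, 13): e=[18,18,0] → .  [on edge]
    (5,7)@(11, 15): e=[14,14,8] → X
    (6,7)@(13, 15): e=[6,42,-12] → .
    (4,8)@(9, 17): e=[10,10,16] → X
    (5,8)@(11, 17): e=[2,38,-4] → .
    (3,9)@(7, 19): e=[6,6,24] → X
    (4,9)@(9, 19): e=[-2,34,4] → .
    (2,10)@(5, 21): e=[2,2,32] → X
    (3,10)@(7, 21): e=[-6,30,12] → .
  covered (4 px):
    . . . . . . . . .
    . . . . . . . . .
    . . . . . . . . .
    . . . . . . . . .
    . . . . . . . . .
    . . . . . . . . .
    . . . . . . . . .
    . . . . . X . . .
    . . . . X . . . .
    . . . X . . . . .
    . . X . . . . . .
T1:
  2·area = 36  (B↔C swapped to make it positive)
  edge (16, 8)→(4, 22): d=(-12,14) right/bottom  bias=-1
  edge (4, 22)→(10, 12): d=(6,-10) top-left  bias=+0
  edge (10, 12)→(16, 8): d=(6,-4) top-left  bias=+0
    (6,3)@(13, 7): e=[54,0,-18] → .  [on edge]
    (7,4)@(15, 9): e=[2,32,2] → X
    (8,4)@(17, 9): e=[-26,52,10] → .
    (6,5)@(13, 11): e=[6,24,6] → X
    (7,5)@(15, 11): e=[-22,44,14] → .
    (5,6)@(11, 13): e=[10,16,10] → X
    (6,6)@(13, 13): e=[-18,36,18] → .
    (4,7)@(9, 15): e=[14,8,14] → X
    (5,7)@(11, 15): e=[-14,28,22] → .
    (3,8)@(7, 17): e=[18,0,18] → X  [on edge]
    (4,8)@(9, 17): e=[-10,20,26] → .
    (3,9)@(7, 19): e=[-6,12,30] → .
  covered (5 px):
    . . . . . . . . .
    . . . . . . . . .
    . . . . . . . . .
    . . . . . . . . .
    . . . . . . . X .
    . . . . . . X . .
    . . . . . X . . .
    . . . . X . . . .
    . . . X . . . . .
    . . . . . . . . .
    . . . . . . . . .
T2:
  2·area = 15
  edge (10, 3)→(9, 15): d=(-1,12) right/bottom  bias=-1
  edge (9, 15)→(8, 12): d=(-1,-3) top-left  bias=+0
  edge (8, 12)→(10, 3): d=(2,-9) top-left  bias=+0
    (2,1)@(5, 3): e=[60,0,-45] → .  [on edge]
    (3,4)@(7, 9): e=[30,0,-15] → .  [on edge]
    (4,4)@(9, 9): e=[6,6,3] → X
    (5,4)@(11, 9): e=[-18,12,21] → .
    (4,5)@(9, 11): e=[4,4,7] → X
    (5,5)@(11, 11): e=[-20,10,25] → .
    (4,6)@(9, 13): e=[2,2,11] → X
    (5,6)@(11, 13): e=[-22,8,29] → .
    (4,7)@(9, 15): e=[0,0,15] → .  [on edge]
    (5,10)@(11, 21): e=[-30,0,45] → .  [on edge]
  covered (3 px):
    . . . . . . . . .
    . . . . . . . . .
    . . . . . . . . .
    . . . . . . . . .
    . . . . X . . . .
    . . . . X . . . .
    . . . . X . . . .
    . . . . . . . . .
    . . . . . . . . .
    . . . . . . . . .
    . . . . . . . . .
T3:
  2·area = 30
  edge (16, 1)→(6, 16): d=(-10,15) right/bottom  bias=-1
  edge (6, 16)→(0, 22): d=(-6,6) right/bottom  bias=-1
  edge (0, 22)→(16, 1): d=(16,-21) top-left  bias=+0
    (6,2)@(13, 5): e=[5,24,1] → X
    (7,2)@(15, 5): e=[-25,12,43] → .
    (8,2)@(17, 5): e=[-55,0,85] → .  [on edge]
    (6,3)@(13, 7): e=[-15,12,33] → .
    (7,3)@(15, 7): e=[-45,0,75] → .  [on edge]
    (6,4)@(13, 9): e=[-35,0,65] → .  [on edge]
    (4,5)@(9, 11): e=[5,12,13] → X
    (5,5)@(11, 11): e=[-25,0,55] → .  [on edge]
    (3,6)@(7, 13): e=[15,12,3] → X
    (4,6)@(9, 13): e=[-15,0,45] → .  [on edge]
    (3,7)@(7, 15): e=[-5,0,35] → .  [on edge]
    (2,8)@(5, 17): e=[5,0,25] → .  [on edge]
    (1,9)@(3, 19): e=[15,0,15] → .  [on edge]
    (0,10)@(1, 21): e=[25,0,5] → .  [on edge]
  covered (3 px):
    . . . . . . . . .
    . . . . . . . . .
    . . . . . . X . .
    . . . . . . . . .
    . . . . . . . . .
    . . . . X . . . .
    . . . X . . . . .
    . . . . . . . . .
    . . . . . . . . .
    . . . . . . . . .
    . . . . . . . . .
T4:
  2·area = 288  (B↔C swapped to make it positive)
  edge (0, 18)→(0, 0): d=(0,-18) top-left  bias=+0
  edge (0, 0)→(16, 17): d=(16,17) right/bottom  bias=-1
  edge (16, 17)→(0, 18): d=(-16,1) right/bottom  bias=-1
    (0,1)@(1, 3): e=[18,31,239] → X
    (1,1)@(3, 3): e=[54,-3,237] → .
    (0,2)@(1, 5): e=[18,63,207] → X
    (1,2)@(3, 5): e=[54,29,205] → X
    (2,2)@(5, 5): e=[90,-5,203] → .
    (0,3)@(1, 7): e=[18,95,175] → X
    (2,3)@(5, 7): e=[90,27,171] → X
    (3,3)@(7, 7): e=[126,-7,169] → .
    (0,4)@(1, 9): e=[18,127,143] → X
    (3,4)@(7, 9): e=[126,25,137] → X
    (4,4)@(9, 9): e=[162,-9,135] → .
    (0,5)@(1, 11): e=[18,159,111] → X
  covered (36 px):
    . . . . . . . . .
    X . . . . . . . .
    X X . . . . . . .
    X X X . . . . . .
    X X X X . . . . .
    X X X X X . . . .
    X X X X X X . . .
    X X X X X X X . .
    X X X X X X X X .
    . . . . . . . . .
    . . . . . . . . .

Result: [[5,7],[4,8],[3,9],[2,10]]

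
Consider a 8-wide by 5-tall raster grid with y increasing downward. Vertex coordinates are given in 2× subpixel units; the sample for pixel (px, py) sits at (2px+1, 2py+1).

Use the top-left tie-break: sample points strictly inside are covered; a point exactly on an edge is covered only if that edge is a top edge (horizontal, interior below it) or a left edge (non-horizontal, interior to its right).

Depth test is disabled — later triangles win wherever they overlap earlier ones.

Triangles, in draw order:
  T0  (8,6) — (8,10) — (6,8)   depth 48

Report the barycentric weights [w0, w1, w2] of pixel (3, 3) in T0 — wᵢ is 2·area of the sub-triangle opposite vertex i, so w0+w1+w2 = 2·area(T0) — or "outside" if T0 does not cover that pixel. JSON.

T0:
  2·area = 8
  edge (8, 6)→(8, 10): d=(0,4) right/bottom  bias=-1
  edge (8, 10)→(6, 8): d=(-2,-2) top-left  bias=+0
  edge (6, 8)→(8, 6): d=(2,-2) top-left  bias=+0
    (6,0)@(13, 1): e=[-20,28,0] → ·  [on edge]
    (0,1)@(1, 3): e=[28,0,-20] → ·  [on edge]
    (5,1)@(11, 3): e=[-12,20,0] → ·  [on edge]
    (1,2)@(3, 5): e=[20,0,-12] → ·  [on edge]
    (4,2)@(9, 5): e=[-4,12,0] → ·  [on edge]
    (2,3)@(5, 7): e=[12,0,-4] → ·  [on edge]
    (3,3)@(7, 7): e=[4,4,0] → █  [on edge]
    (4,3)@(9, 7): e=[-4,8,4] → ·
    (2,4)@(5, 9): e=[12,-4,0] → ·  [on edge]
    (3,4)@(7, 9): e=[4,0,4] → █  [on edge]
    (4,4)@(9, 9): e=[-4,4,8] → ·
  covered (2 px):
    · · · · · · · ·
    · · · · · · · ·
    · · · · · · · ·
    · · · █ · · · ·
    · · · █ · · · ·

Answer: [4,0,4]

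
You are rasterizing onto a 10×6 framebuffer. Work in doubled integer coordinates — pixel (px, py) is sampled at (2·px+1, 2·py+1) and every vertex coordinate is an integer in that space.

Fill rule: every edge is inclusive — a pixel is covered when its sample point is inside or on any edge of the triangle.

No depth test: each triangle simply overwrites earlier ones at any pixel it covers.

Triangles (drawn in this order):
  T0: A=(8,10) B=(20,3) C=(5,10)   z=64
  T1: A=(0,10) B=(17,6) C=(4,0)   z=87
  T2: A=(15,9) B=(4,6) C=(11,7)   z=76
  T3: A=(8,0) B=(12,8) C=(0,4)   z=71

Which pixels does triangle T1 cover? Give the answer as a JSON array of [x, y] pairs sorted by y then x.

T0:
  2·area = 21  (B↔C swapped to make it positive)
  edge (8, 10)→(5, 10): d=(-3,0) inclusive
  edge (5, 10)→(20, 3): d=(15,-7) inclusive
  edge (20, 3)→(8, 10): d=(-12,7) inclusive
    (6,3)@(13, 7): e=[9,11,1] → X
    (7,3)@(15, 7): e=[9,25,-13] → .
    (4,4)@(9, 9): e=[3,13,5] → X
    (5,4)@(11, 9): e=[3,27,-9] → .
    (6,4)@(13, 9): e=[3,41,-23] → .
    (4,5)@(9, 11): e=[-3,43,-19] → .
  covered (2 px):
    . . . . . . . . . .
    . . . . . . . . . .
    . . . . . . . . . .
    . . . . . . X . . .
    . . . . X . . . . .
    . . . . . . . . . .
T1:
  2·area = 154  (B↔C swapped to make it positive)
  edge (0, 10)→(4, 0): d=(4,-10) inclusive
  edge (4, 0)→(17, 6): d=(13,6) inclusive
  edge (17, 6)→(0, 10): d=(-17,4) inclusive
    (2,0)@(5, 1): e=[14,7,133] → X
    (3,0)@(7, 1): e=[34,-5,125] → .
    (1,1)@(3, 3): e=[2,45,107] → X
    (3,1)@(7, 3): e=[42,21,91] → X
    (4,1)@(9, 3): e=[62,9,83] → X
    (5,1)@(11, 3): e=[82,-3,75] → .
    (1,2)@(3, 5): e=[10,71,73] → X
    (5,2)@(11, 5): e=[90,23,41] → X
    (6,2)@(13, 5): e=[110,11,33] → X
    (7,2)@(15, 5): e=[130,-1,25] → .
    (1,3)@(3, 7): e=[18,97,39] → X
    (6,3)@(13, 7): e=[118,37,-1] → .
  covered (18 px):
    . . X . . . . . . .
    . X X X X . . . . .
    . X X X X X X . . .
    . X X X X X . . . .
    X X . . . . . . . .
    . . . . . . . . . .
T2:
  2·area = 10
  edge (15, 9)→(4, 6): d=(-11,-3) inclusive
  edge (4, 6)→(11, 7): d=(7,1) inclusive
  edge (11, 7)→(15, 9): d=(4,2) inclusive
    (1,1)@(3, 3): e=[30,-20,0] → .  [on edge]
    (3,2)@(7, 5): e=[20,-10,0] → .  [on edge]
    (4,3)@(9, 7): e=[4,2,4] → X
    (5,3)@(11, 7): e=[10,0,0] → X  [on edge]
    (6,3)@(13, 7): e=[16,-2,-4] → .
    (4,4)@(9, 9): e=[-18,16,12] → .
    (5,4)@(11, 9): e=[-12,14,8] → .
    (7,4)@(15, 9): e=[0,10,0] → X  [on edge]
    (8,4)@(17, 9): e=[6,8,-4] → .
    (7,5)@(15, 11): e=[-22,24,8] → .
    (9,5)@(19, 11): e=[-10,20,0] → .  [on edge]
  covered (3 px):
    . . . . . . . . . .
    . . . . . . . . . .
    . . . . . . . . . .
    . . . . X X . . . .
    . . . . . . . X . .
    . . . . . . . . . .
T3:
  2·area = 80
  edge (8, 0)→(12, 8): d=(4,8) inclusive
  edge (12, 8)→(0, 4): d=(-12,-4) inclusive
  edge (0, 4)→(8, 0): d=(8,-4) inclusive
    (3,0)@(7, 1): e=[12,64,4] → X
    (4,0)@(9, 1): e=[-4,72,12] → .
    (1,1)@(3, 3): e=[52,24,4] → X
    (2,1)@(5, 3): e=[36,32,12] → X
    (4,1)@(9, 3): e=[4,48,28] → X
    (5,1)@(11, 3): e=[-12,56,36] → .
    (1,2)@(3, 5): e=[60,0,20] → X  [on edge]
    (5,2)@(11, 5): e=[-4,32,52] → .
    (1,3)@(3, 7): e=[68,-24,36] → .
    (2,3)@(5, 7): e=[52,-16,44] → .
    (3,3)@(7, 7): e=[36,-8,52] → .
    (4,3)@(9, 7): e=[20,0,60] → X  [on edge]
    (7,4)@(15, 9): e=[-20,0,100] → .  [on edge]
  covered (11 px):
    . . . X . . . . . .
    . X X X X . . . . .
    . X X X X . . . . .
    . . . . X X . . . .
    . . . . . . . . . .
    . . . . . . . . . .

Result: [[2,0],[1,1],[2,1],[3,1],[4,1],[1,2],[2,2],[3,2],[4,2],[5,2],[6,2],[1,3],[2,3],[3,3],[4,3],[5,3],[0,4],[1,4]]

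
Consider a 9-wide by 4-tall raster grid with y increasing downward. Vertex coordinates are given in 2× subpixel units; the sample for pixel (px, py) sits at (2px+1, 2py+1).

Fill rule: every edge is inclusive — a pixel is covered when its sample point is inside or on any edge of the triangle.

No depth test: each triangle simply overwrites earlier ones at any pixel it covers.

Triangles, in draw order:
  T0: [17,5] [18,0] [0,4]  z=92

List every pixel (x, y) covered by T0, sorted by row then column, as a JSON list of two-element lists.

T0:
  2·area = 86  (B↔C swapped to make it positive)
  edge (17, 5)→(0, 4): d=(-17,-1) inclusive
  edge (0, 4)→(18, 0): d=(18,-4) inclusive
  edge (18, 0)→(17, 5): d=(-1,5) inclusive
    (7,0)@(15, 1): e=[66,6,14] → █
    (8,0)@(17, 1): e=[68,14,4] → █
    (2,1)@(5, 3): e=[22,2,62] → █
    (3,1)@(7, 3): e=[24,10,52] → █
    (4,1)@(9, 3): e=[26,18,42] → █
    (5,1)@(11, 3): e=[28,26,32] → █
    (6,1)@(13, 3): e=[30,34,22] → █
    (2,2)@(5, 5): e=[-12,38,60] → ·
    (3,2)@(7, 5): e=[-10,46,50] → ·
    (4,2)@(9, 5): e=[-8,54,40] → ·
    (5,2)@(11, 5): e=[-6,62,30] → ·
    (6,2)@(13, 5): e=[-4,70,20] → ·
    (8,2)@(17, 5): e=[0,86,0] → █  [on edge]
  covered (10 px):
    · · · · · · · █ █
    · · █ █ █ █ █ █ █
    · · · · · · · · █
    · · · · · · · · ·

Final: [[7,0],[8,0],[2,1],[3,1],[4,1],[5,1],[6,1],[7,1],[8,1],[8,2]]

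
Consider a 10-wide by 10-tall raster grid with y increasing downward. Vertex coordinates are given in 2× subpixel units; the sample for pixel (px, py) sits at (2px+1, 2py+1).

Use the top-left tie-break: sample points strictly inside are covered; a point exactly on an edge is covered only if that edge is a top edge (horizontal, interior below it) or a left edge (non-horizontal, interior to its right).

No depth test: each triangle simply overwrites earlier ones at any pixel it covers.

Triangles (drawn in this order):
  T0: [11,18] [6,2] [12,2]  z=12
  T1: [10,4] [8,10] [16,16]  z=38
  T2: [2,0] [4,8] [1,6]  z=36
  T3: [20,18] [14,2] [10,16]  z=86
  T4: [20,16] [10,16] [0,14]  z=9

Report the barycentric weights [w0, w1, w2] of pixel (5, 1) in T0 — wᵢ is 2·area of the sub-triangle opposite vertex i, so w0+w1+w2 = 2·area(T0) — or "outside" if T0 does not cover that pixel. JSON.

T0:
  2·area = 96
  edge (11, 18)→(6, 2): d=(-5,-16) top-left  bias=+0
  edge (6, 2)→(12, 2): d=(6,0) top-left  bias=+0
  edge (12, 2)→(11, 18): d=(-1,16) right/bottom  bias=-1
    (3,1)@(7, 3): e=[11,6,79] → #
    (4,1)@(9, 3): e=[43,6,47] → #
    (5,1)@(11, 3): e=[75,6,15] → #
    (6,1)@(13, 3): e=[107,6,-17] → ·
    (3,2)@(7, 5): e=[1,18,77] → #
    (6,2)@(13, 5): e=[97,18,-19] → ·
    (3,3)@(7, 7): e=[-9,30,75] → ·
    (4,3)@(9, 7): e=[23,30,43] → #
    (6,3)@(13, 7): e=[87,30,-21] → ·
    (4,4)@(9, 9): e=[13,42,41] → #
    (6,4)@(13, 9): e=[77,42,-23] → ·
    (4,5)@(9, 11): e=[3,54,39] → #
  covered (15 px):
    · · · · · · · · · ·
    · · · # # # · · · ·
    · · · # # # · · · ·
    · · · · # # · · · ·
    · · · · # # · · · ·
    · · · · # # · · · ·
    · · · · · # · · · ·
    · · · · · # · · · ·
    · · · · · # · · · ·
    · · · · · · · · · ·
T1:
  2·area = 60  (B↔C swapped to make it positive)
  edge (10, 4)→(16, 16): d=(6,12) right/bottom  bias=-1
  edge (16, 16)→(8, 10): d=(-8,-6) top-left  bias=+0
  edge (8, 10)→(10, 4): d=(2,-6) top-left  bias=+0
    (5,0)@(11, 1): e=[-30,90,0] → ·  [on edge]
    (4,3)@(9, 7): e=[30,30,0] → #  [on edge]
    (5,3)@(11, 7): e=[6,42,12] → #
    (6,3)@(13, 7): e=[-18,54,24] → ·
    (4,4)@(9, 9): e=[42,14,4] → #
    (6,4)@(13, 9): e=[-6,38,28] → ·
    (4,5)@(9, 11): e=[54,-2,8] → ·
    (5,5)@(11, 11): e=[30,10,20] → #
    (6,5)@(13, 11): e=[6,22,32] → #
    (7,5)@(15, 11): e=[-18,34,44] → ·
    (3,6)@(7, 13): e=[90,-30,0] → ·  [on edge]
    (5,6)@(11, 13): e=[42,-6,24] → ·
    (2,9)@(5, 19): e=[150,-90,0] → ·  [on edge]
  covered (8 px):
    · · · · · · · · · ·
    · · · · · · · · · ·
    · · · · · · · · · ·
    · · · · # # · · · ·
    · · · · # # · · · ·
    · · · · · # # · · ·
    · · · · · · # · · ·
    · · · · · · · # · ·
    · · · · · · · · · ·
    · · · · · · · · · ·
T2:
  2·area = 20
  edge (2, 0)→(4, 8): d=(2,8) right/bottom  bias=-1
  edge (4, 8)→(1, 6): d=(-3,-2) top-left  bias=+0
  edge (1, 6)→(2, 0): d=(1,-6) top-left  bias=+0
    (1,2)@(3, 5): e=[2,7,11] → #
    (2,2)@(5, 5): e=[-14,11,23] → ·
    (1,3)@(3, 7): e=[6,1,13] → #
    (2,3)@(5, 7): e=[-10,5,25] → ·
    (1,4)@(3, 9): e=[10,-5,15] → ·
  covered (2 px):
    · · · · · · · · · ·
    · · · · · · · · · ·
    · # · · · · · · · ·
    · # · · · · · · · ·
    · · · · · · · · · ·
    · · · · · · · · · ·
    · · · · · · · · · ·
    · · · · · · · · · ·
    · · · · · · · · · ·
    · · · · · · · · · ·
T3:
  2·area = 148  (B↔C swapped to make it positive)
  edge (20, 18)→(10, 16): d=(-10,-2) top-left  bias=+0
  edge (10, 16)→(14, 2): d=(4,-14) top-left  bias=+0
  edge (14, 2)→(20, 18): d=(6,16) right/bottom  bias=-1
    (7,2)@(15, 5): e=[120,26,2] → #
    (8,2)@(17, 5): e=[124,54,-30] → ·
    (6,3)@(13, 7): e=[96,6,46] → #
    (8,3)@(17, 7): e=[104,62,-18] → ·
    (6,4)@(13, 9): e=[76,14,58] → #
    (8,4)@(17, 9): e=[84,70,-6] → ·
    (6,5)@(13, 11): e=[56,22,70] → #
    (8,5)@(17, 11): e=[64,78,6] → #
    (9,5)@(19, 11): e=[68,106,-26] → ·
    (5,6)@(11, 13): e=[32,2,114] → #
    (9,6)@(19, 13): e=[48,114,-14] → ·
    (2,7)@(5, 15): e=[0,-74,222] → ·  [on edge]
    (7,8)@(15, 17): e=[0,74,74] → #  [on edge]
  covered (19 px):
    · · · · · · · · · ·
    · · · · · · · · · ·
    · · · · · · · # · ·
    · · · · · · # # · ·
    · · · · · · # # · ·
    · · · · · · # # # ·
    · · · · · # # # # ·
    · · · · · # # # # ·
    · · · · · · · # # #
    · · · · · · · · · ·
T4:
  2·area = 20
  edge (20, 16)→(10, 16): d=(-10,0) right/bottom  bias=-1
  edge (10, 16)→(0, 14): d=(-10,-2) top-left  bias=+0
  edge (0, 14)→(20, 16): d=(20,2) right/bottom  bias=-1
    (2,7)@(5, 15): e=[10,0,10] → #  [on edge]
    (3,7)@(7, 15): e=[10,4,6] → #
    (4,7)@(9, 15): e=[10,8,2] → #
    (5,7)@(11, 15): e=[10,12,-2] → ·
    (2,8)@(5, 17): e=[-10,-20,50] → ·
    (3,8)@(7, 17): e=[-10,-16,46] → ·
    (4,8)@(9, 17): e=[-10,-12,42] → ·
    (7,8)@(15, 17): e=[-10,0,30] → ·  [on edge]
  covered (3 px):
    · · · · · · · · · ·
    · · · · · · · · · ·
    · · · · · · · · · ·
    · · · · · · · · · ·
    · · · · · · · · · ·
    · · · · · · · · · ·
    · · · · · · · · · ·
    · · # # # · · · · ·
    · · · · · · · · · ·
    · · · · · · · · · ·

Answer: [6,15,75]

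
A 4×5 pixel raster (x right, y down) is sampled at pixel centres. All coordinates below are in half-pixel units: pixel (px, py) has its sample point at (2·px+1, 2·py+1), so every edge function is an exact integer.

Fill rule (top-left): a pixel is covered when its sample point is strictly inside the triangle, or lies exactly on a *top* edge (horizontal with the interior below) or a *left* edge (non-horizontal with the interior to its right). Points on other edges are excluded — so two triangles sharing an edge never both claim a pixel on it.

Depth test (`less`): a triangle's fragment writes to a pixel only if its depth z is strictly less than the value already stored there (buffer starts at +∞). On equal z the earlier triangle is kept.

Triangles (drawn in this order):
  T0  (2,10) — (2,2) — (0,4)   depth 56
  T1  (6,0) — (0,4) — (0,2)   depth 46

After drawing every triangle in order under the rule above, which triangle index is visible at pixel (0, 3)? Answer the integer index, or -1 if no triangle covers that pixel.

T0:
  2·area = 16  (B↔C swapped to make it positive)
  edge (2, 10)→(0, 4): d=(-2,-6) top-left  bias=+0
  edge (0, 4)→(2, 2): d=(2,-2) top-left  bias=+0
  edge (2, 2)→(2, 10): d=(0,8) right/bottom  bias=-1
    (1,0)@(3, 1): e=[24,0,-8] → ·  [on edge]
    (0,1)@(1, 3): e=[8,0,8] → #  [on edge]
    (1,1)@(3, 3): e=[20,4,-8] → ·
    (0,2)@(1, 5): e=[4,4,8] → #
    (1,2)@(3, 5): e=[16,8,-8] → ·
    (0,3)@(1, 7): e=[0,8,8] → #  [on edge]
    (1,3)@(3, 7): e=[12,12,-8] → ·
    (0,4)@(1, 9): e=[-4,12,8] → ·
  covered (3 px):
    · · · ·
    # · · ·
    # · · ·
    # · · ·
    · · · ·
T1:
  2·area = 12
  edge (6, 0)→(0, 4): d=(-6,4) right/bottom  bias=-1
  edge (0, 4)→(0, 2): d=(0,-2) top-left  bias=+0
  edge (0, 2)→(6, 0): d=(6,-2) top-left  bias=+0
    (1,0)@(3, 1): e=[6,6,0] → #  [on edge]
    (2,0)@(5, 1): e=[-2,10,4] → ·
    (0,1)@(1, 3): e=[2,2,8] → #
    (1,1)@(3, 3): e=[-6,6,12] → ·
    (0,2)@(1, 5): e=[-10,2,20] → ·
  covered (2 px):
    · # · ·
    # · · ·
    · · · ·
    · · · ·
    · · · ·

Z-buffer (winner per pixel, '.' = empty):
  . 1 . .
  1 . . .
  0 . . .
  0 . . .
  . . . .

Answer: 0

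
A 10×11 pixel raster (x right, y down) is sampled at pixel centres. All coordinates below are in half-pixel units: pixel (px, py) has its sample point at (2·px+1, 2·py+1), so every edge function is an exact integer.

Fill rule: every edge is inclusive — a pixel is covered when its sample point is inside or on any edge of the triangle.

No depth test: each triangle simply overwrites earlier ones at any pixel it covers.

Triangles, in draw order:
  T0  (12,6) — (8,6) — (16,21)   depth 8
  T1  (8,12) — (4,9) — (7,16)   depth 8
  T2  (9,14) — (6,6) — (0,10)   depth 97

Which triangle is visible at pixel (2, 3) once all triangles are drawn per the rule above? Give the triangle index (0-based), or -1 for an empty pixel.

T0:
  2·area = 60  (B↔C swapped to make it positive)
  edge (12, 6)→(16, 21): d=(4,15) inclusive
  edge (16, 21)→(8, 6): d=(-8,-15) inclusive
  edge (8, 6)→(12, 6): d=(4,0) inclusive
    (4,3)@(9, 7): e=[49,7,4] → X
    (5,3)@(11, 7): e=[19,37,4] → X
    (6,3)@(13, 7): e=[-11,67,4] → .
    (4,4)@(9, 9): e=[57,-9,12] → .
    (5,4)@(11, 9): e=[27,21,12] → X
    (6,4)@(13, 9): e=[-3,51,12] → .
    (5,5)@(11, 11): e=[35,5,20] → X
    (6,5)@(13, 11): e=[5,35,20] → X
    (7,5)@(15, 11): e=[-25,65,20] → .
    (5,6)@(11, 13): e=[43,-11,28] → .
    (6,6)@(13, 13): e=[13,19,28] → X
    (7,6)@(15, 13): e=[-17,49,28] → .
  covered (8 px):
    . . . . . . . . . .
    . . . . . . . . . .
    . . . . . . . . . .
    . . . . X X . . . .
    . . . . . X . . . .
    . . . . . X X . . .
    . . . . . . X . . .
    . . . . . . X . . .
    . . . . . . . . . .
    . . . . . . . X . .
    . . . . . . . . . .
T1:
  2·area = 19  (B↔C swapped to make it positive)
  edge (8, 12)→(7, 16): d=(-1,4) inclusive
  edge (7, 16)→(4, 9): d=(-3,-7) inclusive
  edge (4, 9)→(8, 12): d=(4,3) inclusive
    (2,5)@(5, 11): e=[13,1,5] → X
    (3,5)@(7, 11): e=[5,15,-1] → .
    (2,6)@(5, 13): e=[11,-5,13] → .
    (3,6)@(7, 13): e=[3,9,7] → X
    (4,6)@(9, 13): e=[-5,23,1] → .
    (3,7)@(7, 15): e=[1,3,15] → X
    (4,7)@(9, 15): e=[-7,17,9] → .
    (3,8)@(7, 17): e=[-1,-3,23] → .
  covered (3 px):
    . . . . . . . . . .
    . . . . . . . . . .
    . . . . . . . . . .
    . . . . . . . . . .
    . . . . . . . . . .
    . . X . . . . . . .
    . . . X . . . . . .
    . . . X . . . . . .
    . . . . . . . . . .
    . . . . . . . . . .
    . . . . . . . . . .
T2:
  2·area = 60  (B↔C swapped to make it positive)
  edge (9, 14)→(0, 10): d=(-9,-4) inclusive
  edge (0, 10)→(6, 6): d=(6,-4) inclusive
  edge (6, 6)→(9, 14): d=(3,8) inclusive
    (2,3)@(5, 7): e=[47,2,11] → X
    (3,3)@(7, 7): e=[55,10,-5] → .
    (1,4)@(3, 9): e=[21,6,33] → X
    (3,4)@(7, 9): e=[37,22,1] → X
    (4,4)@(9, 9): e=[45,30,-15] → .
    (1,5)@(3, 11): e=[3,18,39] → X
    (4,5)@(9, 11): e=[27,42,-9] → .
    (1,6)@(3, 13): e=[-15,30,45] → .
    (2,6)@(5, 13): e=[-7,38,29] → .
    (3,6)@(7, 13): e=[1,46,13] → X
    (4,6)@(9, 13): e=[9,54,-3] → .
    (3,7)@(7, 15): e=[-17,58,19] → .
  covered (8 px):
    . . . . . . . . . .
    . . . . . . . . . .
    . . . . . . . . . .
    . . X . . . . . . .
    . X X X . . . . . .
    . X X X . . . . . .
    . . . X . . . . . .
    . . . . . . . . . .
    . . . . . . . . . .
    . . . . . . . . . .
    . . . . . . . . . .

Z-buffer (winner per pixel, '.' = empty):
  . . . . . . . . . .
  . . . . . . . . . .
  . . . . . . . . . .
  . . 2 . 0 0 . . . .
  . 2 2 2 . 0 . . . .
  . 2 2 2 . 0 0 . . .
  . . . 2 . . 0 . . .
  . . . 1 . . 0 . . .
  . . . . . . . . . .
  . . . . . . . 0 . .
  . . . . . . . . . .

Final: 2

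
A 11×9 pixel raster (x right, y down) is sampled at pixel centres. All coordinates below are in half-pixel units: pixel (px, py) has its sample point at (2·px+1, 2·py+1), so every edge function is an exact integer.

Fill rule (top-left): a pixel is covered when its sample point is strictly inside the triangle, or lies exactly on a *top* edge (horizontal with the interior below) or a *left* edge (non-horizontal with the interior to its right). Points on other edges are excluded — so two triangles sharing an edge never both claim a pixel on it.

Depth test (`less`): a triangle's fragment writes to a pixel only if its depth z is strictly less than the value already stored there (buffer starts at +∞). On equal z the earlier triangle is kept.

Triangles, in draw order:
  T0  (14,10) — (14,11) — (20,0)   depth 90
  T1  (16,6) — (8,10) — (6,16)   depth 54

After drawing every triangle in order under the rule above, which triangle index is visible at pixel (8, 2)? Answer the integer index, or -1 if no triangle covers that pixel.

T0:
  2·area = 6  (B↔C swapped to make it positive)
  edge (14, 10)→(20, 0): d=(6,-10) top-left  bias=+0
  edge (20, 0)→(14, 11): d=(-6,11) right/bottom  bias=-1
  edge (14, 11)→(14, 10): d=(0,-1) top-left  bias=+0
    (8,2)@(17, 5): e=[0,3,3] → X  [on edge]
    (9,2)@(19, 5): e=[20,-19,5] → .
    (8,3)@(17, 7): e=[12,-9,3] → .
    (7,4)@(15, 9): e=[4,1,1] → X
    (8,4)@(17, 9): e=[24,-21,3] → .
    (7,5)@(15, 11): e=[16,-11,1] → .
    (5,7)@(11, 15): e=[0,9,-3] → .  [on edge]
  covered (2 px):
    . . . . . . . . . . .
    . . . . . . . . . . .
    . . . . . . . . X . .
    . . . . . . . . . . .
    . . . . . . . X . . .
    . . . . . . . . . . .
    . . . . . . . . . . .
    . . . . . . . . . . .
    . . . . . . . . . . .
T1:
  2·area = 40  (B↔C swapped to make it positive)
  edge (16, 6)→(6, 16): d=(-10,10) right/bottom  bias=-1
  edge (6, 16)→(8, 10): d=(2,-6) top-left  bias=+0
  edge (8, 10)→(16, 6): d=(8,-4) top-left  bias=+0
    (5,0)@(11, 1): e=[100,0,-60] → .  [on edge]
    (10,0)@(21, 1): e=[0,60,-20] → .  [on edge]
    (9,1)@(19, 3): e=[0,52,-12] → .  [on edge]
    (8,2)@(17, 5): e=[0,44,-4] → .  [on edge]
    (4,3)@(9, 7): e=[60,0,-20] → .  [on edge]
    (7,3)@(15, 7): e=[0,36,4] → .  [on edge]
    (5,4)@(11, 9): e=[20,16,4] → X
    (6,4)@(13, 9): e=[0,28,12] → .  [on edge]
    (4,5)@(9, 11): e=[20,8,12] → X
    (5,5)@(11, 11): e=[0,20,20] → .  [on edge]
    (3,6)@(7, 13): e=[20,0,20] → X  [on edge]
    (4,6)@(9, 13): e=[0,12,28] → .  [on edge]
    (3,7)@(7, 15): e=[0,4,36] → .  [on edge]
    (2,8)@(5, 17): e=[0,-4,44] → .  [on edge]
  covered (3 px):
    . . . . . . . . . . .
    . . . . . . . . . . .
    . . . . . . . . . . .
    . . . . . . . . . . .
    . . . . . X . . . . .
    . . . . X . . . . . .
    . . . X . . . . . . .
    . . . . . . . . . . .
    . . . . . . . . . . .

Z-buffer (winner per pixel, '.' = empty):
  . . . . . . . . . . .
  . . . . . . . . . . .
  . . . . . . . . 0 . .
  . . . . . . . . . . .
  . . . . . 1 . 0 . . .
  . . . . 1 . . . . . .
  . . . 1 . . . . . . .
  . . . . . . . . . . .
  . . . . . . . . . . .

Answer: 0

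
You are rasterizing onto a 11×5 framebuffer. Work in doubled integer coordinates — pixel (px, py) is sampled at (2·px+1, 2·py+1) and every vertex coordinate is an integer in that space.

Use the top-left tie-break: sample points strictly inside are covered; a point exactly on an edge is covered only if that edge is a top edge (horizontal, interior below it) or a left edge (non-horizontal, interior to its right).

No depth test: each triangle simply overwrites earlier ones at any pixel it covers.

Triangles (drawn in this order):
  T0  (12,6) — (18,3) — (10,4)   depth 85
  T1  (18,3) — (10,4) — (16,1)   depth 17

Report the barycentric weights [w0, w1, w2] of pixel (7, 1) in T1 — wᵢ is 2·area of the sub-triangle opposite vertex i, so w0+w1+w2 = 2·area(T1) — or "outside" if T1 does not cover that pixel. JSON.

T0:
  2·area = 18  (B↔C swapped to make it positive)
  edge (12, 6)→(10, 4): d=(-2,-2) top-left  bias=+0
  edge (10, 4)→(18, 3): d=(8,-1) top-left  bias=+0
  edge (18, 3)→(12, 6): d=(-6,3) right/bottom  bias=-1
    (3,0)@(7, 1): e=[0,-27,45] → .  [on edge]
    (4,1)@(9, 3): e=[0,-9,27] → .  [on edge]
    (5,2)@(11, 5): e=[0,9,9] → X  [on edge]
    (6,2)@(13, 5): e=[4,11,3] → X
    (7,2)@(15, 5): e=[8,13,-3] → .
    (5,3)@(11, 7): e=[-4,25,-3] → .
    (6,3)@(13, 7): e=[0,27,-9] → .  [on edge]
    (7,4)@(15, 9): e=[0,45,-27] → .  [on edge]
  covered (2 px):
    . . . . . . . . . . .
    . . . . . . . . . . .
    . . . . . X X . . . .
    . . . . . . . . . . .
    . . . . . . . . . . .
T1:
  2·area = 18
  edge (18, 3)→(10, 4): d=(-8,1) right/bottom  bias=-1
  edge (10, 4)→(16, 1): d=(6,-3) top-left  bias=+0
  edge (16, 1)→(18, 3): d=(2,2) right/bottom  bias=-1
    (6,1)@(13, 3): e=[5,3,10] → X
    (7,1)@(15, 3): e=[3,9,6] → X
    (8,1)@(17, 3): e=[1,15,2] → X
    (9,1)@(19, 3): e=[-1,21,-2] → .
    (6,2)@(13, 5): e=[-11,15,14] → .
    (7,2)@(15, 5): e=[-13,21,10] → .
    (8,2)@(17, 5): e=[-15,27,6] → .
  covered (3 px):
    . . . . . . . . . . .
    . . . . . . X X X . .
    . . . . . . . . . . .
    . . . . . . . . . . .
    . . . . . . . . . . .

Result: [9,6,3]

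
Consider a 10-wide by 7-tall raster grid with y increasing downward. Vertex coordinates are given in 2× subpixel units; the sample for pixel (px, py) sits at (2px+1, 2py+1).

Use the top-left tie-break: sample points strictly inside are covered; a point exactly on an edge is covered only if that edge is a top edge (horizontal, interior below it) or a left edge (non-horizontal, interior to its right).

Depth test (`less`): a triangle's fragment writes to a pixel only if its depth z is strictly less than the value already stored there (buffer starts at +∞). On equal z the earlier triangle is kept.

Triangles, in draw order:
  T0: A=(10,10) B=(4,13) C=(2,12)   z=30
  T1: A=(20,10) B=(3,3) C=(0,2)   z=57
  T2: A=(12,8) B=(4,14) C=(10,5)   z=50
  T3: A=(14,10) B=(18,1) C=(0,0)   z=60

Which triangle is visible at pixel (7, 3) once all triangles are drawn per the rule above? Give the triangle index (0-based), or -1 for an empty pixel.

T0:
  2·area = 12
  edge (10, 10)→(4, 13): d=(-6,3) right/bottom  bias=-1
  edge (4, 13)→(2, 12): d=(-2,-1) top-left  bias=+0
  edge (2, 12)→(10, 10): d=(8,-2) top-left  bias=+0
    (3,5)@(7, 11): e=[3,7,2] → #
    (4,5)@(9, 11): e=[-3,9,6] → ·
    (3,6)@(7, 13): e=[-9,3,18] → ·
  covered (1 px):
    · · · · · · · · · ·
    · · · · · · · · · ·
    · · · · · · · · · ·
    · · · · · · · · · ·
    · · · · · · · · · ·
    · · · # · · · · · ·
    · · · · · · · · · ·
T1:
  2·area = 4  (B↔C swapped to make it positive)
  edge (20, 10)→(0, 2): d=(-20,-8) top-left  bias=+0
  edge (0, 2)→(3, 3): d=(3,1) right/bottom  bias=-1
  edge (3, 3)→(20, 10): d=(17,7) right/bottom  bias=-1
    (1,1)@(3, 3): e=[4,0,0] → ·  [on edge]
    (4,2)@(9, 5): e=[12,0,-8] → ·  [on edge]
    (7,3)@(15, 7): e=[20,0,-16] → ·  [on edge]
  covered (0 px):
    · · · · · · · · · ·
    · · · · · · · · · ·
    · · · · · · · · · ·
    · · · · · · · · · ·
    · · · · · · · · · ·
    · · · · · · · · · ·
    · · · · · · · · · ·
T2:
  2·area = 36
  edge (12, 8)→(4, 14): d=(-8,6) right/bottom  bias=-1
  edge (4, 14)→(10, 5): d=(6,-9) top-left  bias=+0
  edge (10, 5)→(12, 8): d=(2,3) right/bottom  bias=-1
    (4,3)@(9, 7): e=[26,3,7] → #
    (5,3)@(11, 7): e=[14,21,1] → #
    (6,3)@(13, 7): e=[2,39,-5] → ·
    (4,4)@(9, 9): e=[10,15,11] → #
    (5,4)@(11, 9): e=[-2,33,5] → ·
    (3,5)@(7, 11): e=[6,9,21] → #
    (4,5)@(9, 11): e=[-6,27,15] → ·
    (2,6)@(5, 13): e=[2,3,31] → #
    (3,6)@(7, 13): e=[-10,21,25] → ·
  covered (5 px):
    · · · · · · · · · ·
    · · · · · · · · · ·
    · · · · · · · · · ·
    · · · · # # · · · ·
    · · · · # · · · · ·
    · · · # · · · · · ·
    · · # · · · · · · ·
T3:
  2·area = 166  (B↔C swapped to make it positive)
  edge (14, 10)→(0, 0): d=(-14,-10) top-left  bias=+0
  edge (0, 0)→(18, 1): d=(18,1) right/bottom  bias=-1
  edge (18, 1)→(14, 10): d=(-4,9) right/bottom  bias=-1
    (1,0)@(3, 1): e=[16,15,135] → #
    (2,0)@(5, 1): e=[36,13,117] → #
    (3,0)@(7, 1): e=[56,11,99] → #
    (4,0)@(9, 1): e=[76,9,81] → #
    (5,0)@(11, 1): e=[96,7,63] → #
    (6,0)@(13, 1): e=[116,5,45] → #
    (7,0)@(15, 1): e=[136,3,27] → #
    (8,0)@(17, 1): e=[156,1,9] → #
    (9,0)@(19, 1): e=[176,-1,-9] → ·
    (1,1)@(3, 3): e=[-12,51,127] → ·
    (2,1)@(5, 3): e=[8,49,109] → #
    (9,1)@(19, 3): e=[148,35,-17] → ·
    (3,2)@(7, 5): e=[0,83,83] → #  [on edge]
  covered (24 px):
    · # # # # # # # # ·
    · · # # # # # # # ·
    · · · # # # # # · ·
    · · · · · # # # · ·
    · · · · · · # · · ·
    · · · · · · · · · ·
    · · · · · · · · · ·

Z-buffer (winner per pixel, '.' = empty):
  . 3 3 3 3 3 3 3 3 .
  . . 3 3 3 3 3 3 3 .
  . . . 3 3 3 3 3 . .
  . . . . 2 2 3 3 . .
  . . . . 2 . 3 . . .
  . . . 0 . . . . . .
  . . 2 . . . . . . .

Result: 3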